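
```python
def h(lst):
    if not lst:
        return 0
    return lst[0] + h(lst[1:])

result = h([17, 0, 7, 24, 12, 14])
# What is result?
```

17 + 0 + 7 + 24 + 12 + 14 + 0 = 74

Answer: 74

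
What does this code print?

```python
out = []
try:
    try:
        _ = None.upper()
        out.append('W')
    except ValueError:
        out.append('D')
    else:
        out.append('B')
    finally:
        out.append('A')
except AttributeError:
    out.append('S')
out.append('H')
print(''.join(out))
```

Execution trace: 'A' (finally) → 'S' (outer except AttributeError) → 'H' (after the try/except). Output: ASH

Answer: ASH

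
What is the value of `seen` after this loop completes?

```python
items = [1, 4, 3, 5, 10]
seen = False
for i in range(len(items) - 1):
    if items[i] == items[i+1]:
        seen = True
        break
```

Check consecutive duplicates in [1, 4, 3, 5, 10]
`seen` takes the values: False

Answer: False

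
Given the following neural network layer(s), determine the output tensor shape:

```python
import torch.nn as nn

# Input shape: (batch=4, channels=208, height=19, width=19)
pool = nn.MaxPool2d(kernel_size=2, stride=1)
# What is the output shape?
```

Input: (4, 208, 19, 19) -> Output: (4, 208, 18, 18)

Answer: (4, 208, 18, 18)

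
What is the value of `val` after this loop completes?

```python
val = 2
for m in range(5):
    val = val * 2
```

Multiply by 2, 5 times: 2 * 2^5 = 64
`val` takes the values: 2 → 4 → 8 → 16 → 32 → 64

Answer: 64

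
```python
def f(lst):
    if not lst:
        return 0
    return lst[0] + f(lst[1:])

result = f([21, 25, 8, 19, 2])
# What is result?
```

21 + 25 + 8 + 19 + 2 + 0 = 75

Answer: 75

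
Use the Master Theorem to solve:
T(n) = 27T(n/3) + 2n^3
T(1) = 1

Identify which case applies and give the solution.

a=27, b=3, f(n)=2n^3. log_3(27) = 3. Since c=3 = 3, Case 2 applies: T(n) = Θ(n^log_b(a) · log n) = O(n^3 log n).

Answer: O(n^3 log n) - Case 2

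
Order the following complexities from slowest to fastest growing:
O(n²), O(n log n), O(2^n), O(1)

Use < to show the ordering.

Ordered by growth rate: O(1) < O(n log n) < O(n²) < O(2^n)

Answer: O(1) < O(n log n) < O(n²) < O(2^n)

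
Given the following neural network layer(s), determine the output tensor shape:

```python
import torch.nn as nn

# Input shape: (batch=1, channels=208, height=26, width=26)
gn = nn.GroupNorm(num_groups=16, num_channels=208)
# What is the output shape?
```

Input: (1, 208, 26, 26) -> Output: (1, 208, 26, 26)

Answer: (1, 208, 26, 26)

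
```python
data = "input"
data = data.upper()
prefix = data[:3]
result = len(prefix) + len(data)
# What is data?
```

Trace:
`data = "input"` → data = 'input'
`data = data.upper()` → data = 'INPUT'
`prefix = data[:3]` → prefix = 'INP'
`result = len(prefix) + len(data)` → result = 8
So data = 'INPUT'

Answer: 'INPUT'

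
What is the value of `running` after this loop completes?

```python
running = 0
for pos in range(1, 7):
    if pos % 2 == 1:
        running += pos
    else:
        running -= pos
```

Add odd, subtract even
`running` takes the values: 0 → 1 → -1 → 2 → -2 → 3 → -3

Answer: -3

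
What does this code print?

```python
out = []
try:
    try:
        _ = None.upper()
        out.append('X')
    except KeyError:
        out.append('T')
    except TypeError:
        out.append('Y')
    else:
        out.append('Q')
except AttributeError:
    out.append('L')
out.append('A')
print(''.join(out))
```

Execution trace: 'L' (outer except AttributeError) → 'A' (after the try/except). Output: LA

Answer: LA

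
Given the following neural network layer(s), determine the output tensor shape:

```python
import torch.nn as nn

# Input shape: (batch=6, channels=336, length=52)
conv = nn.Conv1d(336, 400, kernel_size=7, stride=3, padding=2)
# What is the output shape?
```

Input: (6, 336, 52) -> Output: (6, 400, 17)

Answer: (6, 400, 17)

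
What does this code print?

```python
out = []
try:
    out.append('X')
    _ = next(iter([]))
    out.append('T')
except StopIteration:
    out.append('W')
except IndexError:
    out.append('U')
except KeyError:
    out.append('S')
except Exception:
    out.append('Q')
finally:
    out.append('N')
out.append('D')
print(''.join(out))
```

Execution trace: 'X' (try body) → 'W' (except StopIteration) → 'N' (finally) → 'D' (after the try/except). Output: XWND

Answer: XWND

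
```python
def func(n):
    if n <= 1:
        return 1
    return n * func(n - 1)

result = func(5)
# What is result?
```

func(5) = 5 * 4 * 3 * 2 * 1 = 120

Answer: 120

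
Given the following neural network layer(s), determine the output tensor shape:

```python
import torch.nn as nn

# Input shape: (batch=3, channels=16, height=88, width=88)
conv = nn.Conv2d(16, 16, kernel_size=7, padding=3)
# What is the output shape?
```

Input: (3, 16, 88, 88) -> Output: (3, 16, 88, 88)

Answer: (3, 16, 88, 88)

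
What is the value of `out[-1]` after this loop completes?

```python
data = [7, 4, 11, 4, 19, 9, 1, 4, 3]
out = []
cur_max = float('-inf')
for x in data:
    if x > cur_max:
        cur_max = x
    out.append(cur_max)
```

Running max ends at 19
`out` takes the values: [] → [7] → [7, 7] → [7, 7, 11] → [7, 7, 11, 11] → [7, 7, 11, 11, 19] → [7, 7, 11, 11, 19, 19] → [7, 7, 11, 11, 19, 19, 19] → [7, 7, 11, 11, 19, 19, 19, 19] → [7, 7, 11, 11, 19, 19, 19, 19, 19]
So `out[-1]` = 19

Answer: 19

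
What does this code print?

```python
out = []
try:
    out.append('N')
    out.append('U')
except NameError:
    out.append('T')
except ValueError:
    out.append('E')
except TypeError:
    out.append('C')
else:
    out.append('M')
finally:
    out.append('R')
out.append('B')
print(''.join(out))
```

Execution trace: 'N' (try body) → 'U' (try body, no exception) → 'M' (else) → 'R' (finally) → 'B' (after the try/except). Output: NUMRB

Answer: NUMRB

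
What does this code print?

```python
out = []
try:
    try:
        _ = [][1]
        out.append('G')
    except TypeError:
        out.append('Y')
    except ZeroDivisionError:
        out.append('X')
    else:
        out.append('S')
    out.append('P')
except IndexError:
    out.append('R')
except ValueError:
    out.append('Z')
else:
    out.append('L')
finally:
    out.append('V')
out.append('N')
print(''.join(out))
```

Execution trace: 'R' (except IndexError) → 'V' (finally) → 'N' (after the try/except). Output: RVN

Answer: RVN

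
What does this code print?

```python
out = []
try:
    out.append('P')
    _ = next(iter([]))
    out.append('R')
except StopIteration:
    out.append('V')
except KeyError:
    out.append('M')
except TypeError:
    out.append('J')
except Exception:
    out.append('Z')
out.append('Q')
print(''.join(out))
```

Execution trace: 'P' (try body) → 'V' (except StopIteration) → 'Q' (after the try/except). Output: PVQ

Answer: PVQ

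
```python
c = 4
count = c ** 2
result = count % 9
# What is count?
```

Trace:
`c = 4` → c = 4
`count = c ** 2` → count = 16
`result = count % 9` → result = 7
So count = 16

Answer: 16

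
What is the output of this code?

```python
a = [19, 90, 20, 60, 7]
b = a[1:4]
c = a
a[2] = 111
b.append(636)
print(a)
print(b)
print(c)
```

Key concept: slice vs alias.
Step by step:
`a = [19, 90, 20, 60, 7]` → a = [19, 90, 20, 60, 7]
`b = a[1:4]` → b = [90, 20, 60]
`c = a` → c = [19, 90, 20, 60, 7] (same object as a)
`a[2] = 111` → a = [19, 90, 111, 60, 7] (same object as c); c = [19, 90, 111, 60, 7] (same object as a)
`b.append(636)` → b = [90, 20, 60, 636]
`print(a)` → prints [19, 90, 111, 60, 7]
`print(b)` → prints [90, 20, 60, 636]
`print(c)` → prints [19, 90, 111, 60, 7]

Answer:
[19, 90, 111, 60, 7]
[90, 20, 60, 636]
[19, 90, 111, 60, 7]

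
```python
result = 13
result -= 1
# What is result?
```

Trace:
`result = 13` → result = 13
`result -= 1` → result = 12
So result = 12

Answer: 12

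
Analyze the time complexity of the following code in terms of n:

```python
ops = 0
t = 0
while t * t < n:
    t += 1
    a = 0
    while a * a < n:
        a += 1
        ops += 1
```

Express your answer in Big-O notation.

Each loop level contributes: √n × √n. Multiplying the contributions gives O(n).

Answer: O(n)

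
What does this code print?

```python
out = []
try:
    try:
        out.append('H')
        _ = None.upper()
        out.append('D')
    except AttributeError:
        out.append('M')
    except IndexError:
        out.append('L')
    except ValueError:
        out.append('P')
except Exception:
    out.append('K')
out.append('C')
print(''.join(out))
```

Execution trace: 'H' (inner try body) → 'M' (inner except AttributeError) → 'C' (after the try/except). Output: HMC

Answer: HMC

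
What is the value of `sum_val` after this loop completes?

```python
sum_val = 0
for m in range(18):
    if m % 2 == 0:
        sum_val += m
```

Sum of even numbers 0 to 17
`sum_val` takes the values: 0 → 2 → 6 → 12 → 20 → 30 → 42 → 56 → 72

Answer: 72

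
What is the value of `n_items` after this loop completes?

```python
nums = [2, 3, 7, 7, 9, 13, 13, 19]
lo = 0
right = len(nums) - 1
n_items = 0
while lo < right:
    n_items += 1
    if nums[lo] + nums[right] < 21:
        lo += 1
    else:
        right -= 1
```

Steps to find pair summing to 21
`n_items` takes the values: 0 → 1 → 2 → 3 → 4 → 5 → 6 → 7

Answer: 7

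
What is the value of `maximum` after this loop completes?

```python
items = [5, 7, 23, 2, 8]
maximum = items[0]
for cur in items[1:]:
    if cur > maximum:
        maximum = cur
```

Maximum of [5, 7, 23, 2, 8]
`maximum` takes the values: 5 → 7 → 23

Answer: 23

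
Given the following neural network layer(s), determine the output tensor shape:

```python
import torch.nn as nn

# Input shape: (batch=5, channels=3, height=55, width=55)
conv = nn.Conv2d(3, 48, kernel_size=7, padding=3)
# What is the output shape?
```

Input: (5, 3, 55, 55) -> Output: (5, 48, 55, 55)

Answer: (5, 48, 55, 55)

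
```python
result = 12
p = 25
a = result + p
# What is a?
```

Trace:
`result = 12` → result = 12
`p = 25` → p = 25
`a = result + p` → a = 37
So a = 37

Answer: 37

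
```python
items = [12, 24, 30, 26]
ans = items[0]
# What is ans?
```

Trace:
`items = [12, 24, 30, 26]` → items = [12, 24, 30, 26]
`ans = items[0]` → ans = 12
So ans = 12

Answer: 12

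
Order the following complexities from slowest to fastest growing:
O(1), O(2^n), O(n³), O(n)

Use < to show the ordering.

Ordered by growth rate: O(1) < O(n) < O(n³) < O(2^n)

Answer: O(1) < O(n) < O(n³) < O(2^n)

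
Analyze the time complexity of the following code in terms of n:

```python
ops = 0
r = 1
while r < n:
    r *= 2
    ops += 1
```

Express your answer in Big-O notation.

Each loop level contributes: log n. Multiplying the contributions gives O(log n).

Answer: O(log n)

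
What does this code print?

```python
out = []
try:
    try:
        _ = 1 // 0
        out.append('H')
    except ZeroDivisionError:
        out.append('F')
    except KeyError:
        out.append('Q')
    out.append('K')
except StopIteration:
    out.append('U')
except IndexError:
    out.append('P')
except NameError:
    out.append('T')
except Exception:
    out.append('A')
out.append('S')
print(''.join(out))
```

Execution trace: 'F' (inner except ZeroDivisionError) → 'K' (try body, no exception) → 'S' (after the try/except). Output: FKS

Answer: FKS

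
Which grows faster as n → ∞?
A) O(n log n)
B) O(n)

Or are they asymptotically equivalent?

O(n log n) vs O(n): Higher order terms dominate.

Answer: A) O(n log n) grows faster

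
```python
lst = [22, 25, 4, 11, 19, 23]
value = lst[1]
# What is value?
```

Trace:
`lst = [22, 25, 4, 11, 19, 23]` → lst = [22, 25, 4, 11, 19, 23]
`value = lst[1]` → value = 25
So value = 25

Answer: 25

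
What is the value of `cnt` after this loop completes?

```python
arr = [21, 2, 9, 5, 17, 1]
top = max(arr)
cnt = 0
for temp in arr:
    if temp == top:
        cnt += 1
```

Count of max value 21 in [21, 2, 9, 5, 17, 1]
`cnt` takes the values: 0 → 1

Answer: 1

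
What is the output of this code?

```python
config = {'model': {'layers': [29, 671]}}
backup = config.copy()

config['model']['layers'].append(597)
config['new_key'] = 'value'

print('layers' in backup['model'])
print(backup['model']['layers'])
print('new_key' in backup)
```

Key concept: shallow copy gotcha with nested dict.
Step by step:
`config = {'model': {'layers': [29, 671]}}` → config = {'model': {'layers': [29, 671]}}
`backup = config.copy()` → backup = {'model': {'layers': [29, 671]}}
`config['model']['layers'].append(597)` → config = {'model': {'layers': [29, 671, 597]}}; backup = {'model': {'layers': [29, 671, 597]}}
`config['new_key'] = 'value'` → config = {'model': {'layers': [29, 671, 597]}, 'new_key': 'value'}
`print('layers' in backup['model'])` → prints True
`print(backup['model']['layers'])` → prints [29, 671, 597]
`print('new_key' in backup)` → prints False

Answer:
True
[29, 671, 597]
False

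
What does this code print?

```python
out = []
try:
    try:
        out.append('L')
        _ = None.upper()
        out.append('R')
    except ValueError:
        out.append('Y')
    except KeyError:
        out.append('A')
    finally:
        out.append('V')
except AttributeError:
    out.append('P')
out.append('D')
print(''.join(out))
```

Execution trace: 'L' (try body) → 'V' (finally) → 'P' (outer except AttributeError) → 'D' (after the try/except). Output: LVPD

Answer: LVPD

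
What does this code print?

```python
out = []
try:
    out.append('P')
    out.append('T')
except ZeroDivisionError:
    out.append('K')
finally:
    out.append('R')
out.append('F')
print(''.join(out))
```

Execution trace: 'P' (try body) → 'T' (try body, no exception) → 'R' (finally) → 'F' (after the try/except). Output: PTRF

Answer: PTRF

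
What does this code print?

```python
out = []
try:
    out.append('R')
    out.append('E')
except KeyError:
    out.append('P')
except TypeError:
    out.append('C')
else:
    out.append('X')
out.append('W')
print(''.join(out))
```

Execution trace: 'R' (try body) → 'E' (try body, no exception) → 'X' (else) → 'W' (after the try/except). Output: REXW

Answer: REXW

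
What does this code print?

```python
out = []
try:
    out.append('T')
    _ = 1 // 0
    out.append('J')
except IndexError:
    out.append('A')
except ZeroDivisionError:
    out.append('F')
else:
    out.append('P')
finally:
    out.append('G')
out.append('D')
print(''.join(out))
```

Execution trace: 'T' (try body) → 'F' (except ZeroDivisionError) → 'G' (finally) → 'D' (after the try/except). Output: TFGD

Answer: TFGD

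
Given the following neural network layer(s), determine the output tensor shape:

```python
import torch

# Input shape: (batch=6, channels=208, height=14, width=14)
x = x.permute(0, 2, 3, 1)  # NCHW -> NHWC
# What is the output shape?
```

Input: (6, 208, 14, 14) -> Output: (6, 14, 14, 208)

Answer: (6, 14, 14, 208)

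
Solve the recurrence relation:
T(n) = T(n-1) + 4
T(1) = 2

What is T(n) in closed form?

Unrolling: T(n) = T(1) + 4·(n-1) = 2 + 4(n-1) = 4n - 2.

Answer: T(n) = 4n - 2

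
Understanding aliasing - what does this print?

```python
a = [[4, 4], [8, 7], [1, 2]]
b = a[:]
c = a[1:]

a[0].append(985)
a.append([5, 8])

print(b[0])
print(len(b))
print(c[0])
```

Key concept: slice with nested mutation.
Step by step:
`a = [[4, 4], [8, 7], [1, 2]]` → a = [[4, 4], [8, 7], [1, 2]]
`b = a[:]` → b = [[4, 4], [8, 7], [1, 2]]
`c = a[1:]` → c = [[8, 7], [1, 2]]
`a[0].append(985)` → a = [[4, 4, 985], [8, 7], [1, 2]]; b = [[4, 4, 985], [8, 7], [1, 2]]
`a.append([5, 8])` → a = [[4, 4, 985], [8, 7], [1, 2], [5, 8]]
`print(b[0])` → prints [4, 4, 985]
`print(len(b))` → prints 3
`print(c[0])` → prints [8, 7]

Answer:
[4, 4, 985]
3
[8, 7]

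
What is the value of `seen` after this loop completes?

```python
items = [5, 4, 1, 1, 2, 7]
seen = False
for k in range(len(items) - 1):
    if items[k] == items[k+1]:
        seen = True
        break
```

Check consecutive duplicates in [5, 4, 1, 1, 2, 7]
`seen` takes the values: False → True

Answer: True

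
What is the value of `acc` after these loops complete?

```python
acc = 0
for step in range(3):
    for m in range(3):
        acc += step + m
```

Sum of all step+m for step,m in 3x3
`acc` takes the values: 0 → 1 → 3 → 4 → 6 → 9 → 11 → 14 → 18

Answer: 18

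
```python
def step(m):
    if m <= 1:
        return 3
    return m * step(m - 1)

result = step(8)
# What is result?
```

step(8) = 8 * 7 * 6 * 5 * 4 * 3 * 2 * 3 = 120960

Answer: 120960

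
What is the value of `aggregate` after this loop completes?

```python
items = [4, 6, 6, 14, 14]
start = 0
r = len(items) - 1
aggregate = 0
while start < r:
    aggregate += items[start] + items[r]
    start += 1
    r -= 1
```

Sum of pairs from ends
`aggregate` takes the values: 0 → 18 → 38

Answer: 38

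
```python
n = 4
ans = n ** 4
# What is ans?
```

Trace:
`n = 4` → n = 4
`ans = n ** 4` → ans = 256
So ans = 256

Answer: 256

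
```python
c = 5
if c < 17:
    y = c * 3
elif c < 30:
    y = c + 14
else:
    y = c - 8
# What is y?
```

Trace:
`c = 5` → c = 5
`if c < 17: ...` → c < 17 is True → y = 15
So y = 15

Answer: 15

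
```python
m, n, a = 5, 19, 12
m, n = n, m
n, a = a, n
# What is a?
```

Trace:
`m, n, a = 5, 19, 12` → m = 5; n = 19; a = 12
`m, n = n, m` → m = 19; n = 5
`n, a = a, n` → n = 12; a = 5
So a = 5

Answer: 5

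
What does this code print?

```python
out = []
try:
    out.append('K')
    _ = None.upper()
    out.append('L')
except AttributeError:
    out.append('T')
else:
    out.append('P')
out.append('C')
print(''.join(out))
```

Execution trace: 'K' (try body) → 'T' (except AttributeError) → 'C' (after the try/except). Output: KTC

Answer: KTC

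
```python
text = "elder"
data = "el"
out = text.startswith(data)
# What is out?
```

Trace:
`text = "elder"` → text = 'elder'
`data = "el"` → data = 'el'
`out = text.startswith(data)` → out = True
So out = True

Answer: True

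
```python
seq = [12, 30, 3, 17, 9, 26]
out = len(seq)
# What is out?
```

Trace:
`seq = [12, 30, 3, 17, 9, 26]` → seq = [12, 30, 3, 17, 9, 26]
`out = len(seq)` → out = 6
So out = 6

Answer: 6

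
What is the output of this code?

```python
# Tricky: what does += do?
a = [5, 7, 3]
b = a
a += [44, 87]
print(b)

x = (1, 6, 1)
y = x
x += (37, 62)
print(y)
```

Key concept: += behavior differs for mutable vs immutable.
Step by step:
`a = [5, 7, 3]` → a = [5, 7, 3]
`b = a` → b = [5, 7, 3] (same object as a)
`a += [44, 87]` → a = [5, 7, 3, 44, 87] (same object as b); b = [5, 7, 3, 44, 87] (same object as a)
`print(b)` → prints [5, 7, 3, 44, 87]
`x = (1, 6, 1)` → x = (1, 6, 1)
`y = x` → y = (1, 6, 1)
`x += (37, 62)` → x = (1, 6, 1, 37, 62)
`print(y)` → prints (1, 6, 1)

Answer:
[5, 7, 3, 44, 87]
(1, 6, 1)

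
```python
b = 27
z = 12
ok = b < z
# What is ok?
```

Trace:
`b = 27` → b = 27
`z = 12` → z = 12
`ok = b < z` → ok = False
So ok = False

Answer: False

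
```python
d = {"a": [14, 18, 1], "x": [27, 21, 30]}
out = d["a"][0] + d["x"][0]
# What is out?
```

Trace:
`d = {"a": [14, 18, 1], "x": [27, 21, 30]}` → d = {'a': [14, 18, 1], 'x': [27, 21, 30]}
`out = d["a"][0] + d["x"][0]` → out = 41
So out = 41

Answer: 41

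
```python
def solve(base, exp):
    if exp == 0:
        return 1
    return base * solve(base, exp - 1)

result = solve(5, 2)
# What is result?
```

solve(5, 2) = 5 * 5 = 25

Answer: 25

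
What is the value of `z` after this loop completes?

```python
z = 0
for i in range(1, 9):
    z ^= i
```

XOR of 1 to 8
`z` takes the values: 0 → 1 → 3 → 0 → 4 → 1 → 7 → 0 → 8

Answer: 8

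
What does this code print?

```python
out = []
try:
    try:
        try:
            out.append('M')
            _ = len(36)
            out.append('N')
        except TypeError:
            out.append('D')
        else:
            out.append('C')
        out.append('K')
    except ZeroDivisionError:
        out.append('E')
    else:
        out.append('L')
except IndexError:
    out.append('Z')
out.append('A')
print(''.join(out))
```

Execution trace: 'M' (inner try body) → 'D' (inner except TypeError) → 'K' (try body, no exception) → 'L' (else) → 'A' (after the try/except). Output: MDKLA

Answer: MDKLA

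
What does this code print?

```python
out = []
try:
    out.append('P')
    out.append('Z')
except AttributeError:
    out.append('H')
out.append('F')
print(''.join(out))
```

Execution trace: 'P' (try body) → 'Z' (try body, no exception) → 'F' (after the try/except). Output: PZF

Answer: PZF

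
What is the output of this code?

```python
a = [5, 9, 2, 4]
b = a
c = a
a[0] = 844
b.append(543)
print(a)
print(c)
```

Key concept: multiple aliases.
Step by step:
`a = [5, 9, 2, 4]` → a = [5, 9, 2, 4]
`b = a` → b = [5, 9, 2, 4] (same object as a)
`c = a` → c = [5, 9, 2, 4] (same object as a, b)
`a[0] = 844` → a = [844, 9, 2, 4] (same object as b, c); b = [844, 9, 2, 4] (same object as a, c); c = [844, 9, 2, 4] (same object as a, b)
`b.append(543)` → a = [844, 9, 2, 4, 543] (same object as b, c); b = [844, 9, 2, 4, 543] (same object as a, c); c = [844, 9, 2, 4, 543] (same object as a, b)
`print(a)` → prints [844, 9, 2, 4, 543]
`print(c)` → prints [844, 9, 2, 4, 543]

Answer:
[844, 9, 2, 4, 543]
[844, 9, 2, 4, 543]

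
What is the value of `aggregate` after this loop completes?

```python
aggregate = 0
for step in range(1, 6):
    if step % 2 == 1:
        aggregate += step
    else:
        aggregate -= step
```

Add odd, subtract even
`aggregate` takes the values: 0 → 1 → -1 → 2 → -2 → 3

Answer: 3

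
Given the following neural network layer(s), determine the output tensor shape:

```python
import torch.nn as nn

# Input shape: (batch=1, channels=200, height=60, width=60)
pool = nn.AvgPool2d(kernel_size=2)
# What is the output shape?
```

Input: (1, 200, 60, 60) -> Output: (1, 200, 30, 30)

Answer: (1, 200, 30, 30)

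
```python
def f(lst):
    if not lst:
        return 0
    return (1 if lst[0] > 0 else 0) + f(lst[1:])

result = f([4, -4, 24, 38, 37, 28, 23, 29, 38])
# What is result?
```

Count of positive elements in [4, -4, 24, 38, 37, 28, 23, 29, 38] = 8

Answer: 8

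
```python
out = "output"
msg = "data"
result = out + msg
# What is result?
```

Trace:
`out = "output"` → out = 'output'
`msg = "data"` → msg = 'data'
`result = out + msg` → result = 'outputdata'
So result = 'outputdata'

Answer: 'outputdata'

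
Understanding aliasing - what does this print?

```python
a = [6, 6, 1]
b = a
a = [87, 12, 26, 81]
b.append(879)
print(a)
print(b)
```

Key concept: rebinding vs mutation: a is rebound to a new list, b still points at the original.
Step by step:
`a = [6, 6, 1]` → a = [6, 6, 1]
`b = a` → b = [6, 6, 1] (same object as a)
`a = [87, 12, 26, 81]` → a = [87, 12, 26, 81]
`b.append(879)` → b = [6, 6, 1, 879]
`print(a)` → prints [87, 12, 26, 81]
`print(b)` → prints [6, 6, 1, 879]

Answer:
[87, 12, 26, 81]
[6, 6, 1, 879]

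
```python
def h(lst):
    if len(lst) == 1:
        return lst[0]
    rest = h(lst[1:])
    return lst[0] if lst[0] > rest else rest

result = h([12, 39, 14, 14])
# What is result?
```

Recursive max over [12, 39, 14, 14] = 39

Answer: 39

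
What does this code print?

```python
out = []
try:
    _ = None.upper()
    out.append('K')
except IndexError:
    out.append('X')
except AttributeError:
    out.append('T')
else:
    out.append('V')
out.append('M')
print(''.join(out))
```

Execution trace: 'T' (except AttributeError) → 'M' (after the try/except). Output: TM

Answer: TM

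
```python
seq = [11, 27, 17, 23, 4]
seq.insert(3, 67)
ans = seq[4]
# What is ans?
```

Trace:
`seq = [11, 27, 17, 23, 4]` → seq = [11, 27, 17, 23, 4]
`seq.insert(3, 67)` → seq = [11, 27, 17, 67, 23, 4]
`ans = seq[4]` → ans = 23
So ans = 23

Answer: 23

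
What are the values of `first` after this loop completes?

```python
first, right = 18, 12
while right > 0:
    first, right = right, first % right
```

GCD of 18 and 12
`first` takes the values: 18 → 12 → 6

Answer: 6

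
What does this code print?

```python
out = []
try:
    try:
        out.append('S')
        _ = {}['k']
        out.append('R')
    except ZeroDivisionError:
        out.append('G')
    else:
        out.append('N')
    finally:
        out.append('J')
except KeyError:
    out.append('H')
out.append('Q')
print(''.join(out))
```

Execution trace: 'S' (inner try body) → 'J' (inner finally) → 'H' (outer except KeyError) → 'Q' (after the try/except). Output: SJHQ

Answer: SJHQ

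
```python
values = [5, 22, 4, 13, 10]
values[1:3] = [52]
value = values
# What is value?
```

Trace:
`values = [5, 22, 4, 13, 10]` → values = [5, 22, 4, 13, 10]
`values[1:3] = [52]` → values = [5, 52, 13, 10]
`value = values` → value = [5, 52, 13, 10]
So value = [5, 52, 13, 10]

Answer: [5, 52, 13, 10]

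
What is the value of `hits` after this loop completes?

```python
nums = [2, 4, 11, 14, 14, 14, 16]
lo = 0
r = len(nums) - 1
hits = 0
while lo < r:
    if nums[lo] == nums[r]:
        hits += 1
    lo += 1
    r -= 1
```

Count matching pairs from ends
`hits` takes the values: 0

Answer: 0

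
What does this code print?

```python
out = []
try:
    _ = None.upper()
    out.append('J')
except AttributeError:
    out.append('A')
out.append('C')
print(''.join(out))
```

Execution trace: 'A' (except AttributeError) → 'C' (after the try/except). Output: AC

Answer: AC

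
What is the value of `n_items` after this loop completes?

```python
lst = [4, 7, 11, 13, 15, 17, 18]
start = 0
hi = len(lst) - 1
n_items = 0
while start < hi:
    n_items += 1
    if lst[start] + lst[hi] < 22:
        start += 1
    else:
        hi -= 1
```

Steps to find pair summing to 22
`n_items` takes the values: 0 → 1 → 2 → 3 → 4 → 5 → 6

Answer: 6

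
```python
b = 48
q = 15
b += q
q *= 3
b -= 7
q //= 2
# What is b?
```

Trace:
`b = 48` → b = 48
`q = 15` → q = 15
`b += q` → b = 63
`q *= 3` → q = 45
`b -= 7` → b = 56
`q //= 2` → q = 22
So b = 56

Answer: 56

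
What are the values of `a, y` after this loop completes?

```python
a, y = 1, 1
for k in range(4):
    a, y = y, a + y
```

Fibonacci: after 4 iterations
`a, y` takes the values: (1, 1) → (1, 2) → (2, 3) → (3, 5) → (5, 8)

Answer: 5, 8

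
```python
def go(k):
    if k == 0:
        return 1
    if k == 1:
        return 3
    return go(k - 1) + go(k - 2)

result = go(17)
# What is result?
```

Build up from base cases: go(0)=1, go(1)=3, go(2)=4, go(3)=7, go(4)=11, go(5)=18, go(6)=29, ..., go(17)=5778

Answer: 5778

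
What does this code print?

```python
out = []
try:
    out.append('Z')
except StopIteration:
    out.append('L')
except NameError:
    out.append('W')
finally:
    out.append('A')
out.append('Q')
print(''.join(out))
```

Execution trace: 'Z' (try body, no exception) → 'A' (finally) → 'Q' (after the try/except). Output: ZAQ

Answer: ZAQ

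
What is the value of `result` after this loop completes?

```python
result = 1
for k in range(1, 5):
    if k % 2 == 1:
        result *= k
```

Product of odd numbers 1 to 4
`result` takes the values: 1 → 3

Answer: 3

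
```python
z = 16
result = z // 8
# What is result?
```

Trace:
`z = 16` → z = 16
`result = z // 8` → result = 2
So result = 2

Answer: 2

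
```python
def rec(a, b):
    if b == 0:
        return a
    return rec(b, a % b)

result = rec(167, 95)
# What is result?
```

rec(167, 95) -> rec(95, 72) -> rec(72, 23) -> rec(23, 3) -> rec(3, 2) -> rec(2, 1) -> rec(1, 0) -> 1

Answer: 1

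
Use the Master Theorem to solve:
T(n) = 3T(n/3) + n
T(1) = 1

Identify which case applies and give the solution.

a=3, b=3, f(n)=n. log_3(3) = 1. Since c=1 = 1, Case 2 applies: T(n) = Θ(n^log_b(a) · log n) = O(n log n).

Answer: O(n log n) - Case 2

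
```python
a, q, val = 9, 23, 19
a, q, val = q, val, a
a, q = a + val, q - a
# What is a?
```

Trace:
`a, q, val = 9, 23, 19` → a = 9; q = 23; val = 19
`a, q, val = q, val, a` → a = 23; q = 19; val = 9
`a, q = a + val, q - a` → a = 32; q = -4
So a = 32

Answer: 32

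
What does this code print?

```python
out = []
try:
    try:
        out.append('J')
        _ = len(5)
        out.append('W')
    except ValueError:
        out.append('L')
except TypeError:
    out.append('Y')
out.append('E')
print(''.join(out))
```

Execution trace: 'J' (try body) → 'Y' (outer except TypeError) → 'E' (after the try/except). Output: JYE

Answer: JYE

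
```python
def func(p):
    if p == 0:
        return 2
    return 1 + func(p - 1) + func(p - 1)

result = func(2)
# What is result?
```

func(p) = 1 + 2·func(p-1), func(0)=2. Closed form: (2+1)·2^2 - 1 = 11.

Answer: 11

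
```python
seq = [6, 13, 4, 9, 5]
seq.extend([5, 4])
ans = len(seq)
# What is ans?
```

Trace:
`seq = [6, 13, 4, 9, 5]` → seq = [6, 13, 4, 9, 5]
`seq.extend([5, 4])` → seq = [6, 13, 4, 9, 5, 5, 4]
`ans = len(seq)` → ans = 7
So ans = 7

Answer: 7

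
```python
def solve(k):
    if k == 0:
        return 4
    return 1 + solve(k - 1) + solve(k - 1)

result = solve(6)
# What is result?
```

solve(k) = 1 + 2·solve(k-1), solve(0)=4. Closed form: (4+1)·2^6 - 1 = 319.

Answer: 319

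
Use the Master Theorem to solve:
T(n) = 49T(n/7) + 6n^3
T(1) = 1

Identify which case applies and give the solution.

a=49, b=7, f(n)=6n^3. log_7(49) = 2. Since c=3 > 2 and the regularity condition holds (49(n/7)^3 = (49/7^3)n^3 with 49/7^3 < 1), Case 3 applies: T(n) = Θ(f(n)) = O(n^3).

Answer: O(n^3) - Case 3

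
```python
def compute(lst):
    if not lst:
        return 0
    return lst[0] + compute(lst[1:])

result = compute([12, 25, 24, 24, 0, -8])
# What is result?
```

12 + 25 + 24 + 24 + 0 + (-8) + 0 = 77

Answer: 77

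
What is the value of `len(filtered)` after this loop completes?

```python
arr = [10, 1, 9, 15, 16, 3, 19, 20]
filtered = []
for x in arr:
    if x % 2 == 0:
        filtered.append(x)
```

Count even numbers in [10, 1, 9, 15, 16, 3, 19, 20]
`filtered` takes the values: [] → [10] → [10, 16] → [10, 16, 20]
So `len(filtered)` = 3

Answer: 3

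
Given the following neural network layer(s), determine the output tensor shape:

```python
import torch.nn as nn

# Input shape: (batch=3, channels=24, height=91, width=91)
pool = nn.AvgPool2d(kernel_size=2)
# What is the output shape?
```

Input: (3, 24, 91, 91) -> Output: (3, 24, 45, 45)

Answer: (3, 24, 45, 45)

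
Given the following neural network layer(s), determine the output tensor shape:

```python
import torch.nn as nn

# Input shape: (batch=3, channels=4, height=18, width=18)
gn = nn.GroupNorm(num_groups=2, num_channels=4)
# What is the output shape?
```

Input: (3, 4, 18, 18) -> Output: (3, 4, 18, 18)

Answer: (3, 4, 18, 18)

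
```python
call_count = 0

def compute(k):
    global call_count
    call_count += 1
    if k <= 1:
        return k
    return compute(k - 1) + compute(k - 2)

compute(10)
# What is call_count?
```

Calls(k) = 1 + Calls(k-1) + Calls(k-2); Calls(0)=Calls(1)=1. For k=10 this gives 177.

Answer: 177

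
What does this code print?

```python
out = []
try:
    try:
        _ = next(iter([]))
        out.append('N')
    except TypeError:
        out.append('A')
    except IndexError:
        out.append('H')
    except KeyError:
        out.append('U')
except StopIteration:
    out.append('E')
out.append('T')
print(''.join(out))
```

Execution trace: 'E' (outer except StopIteration) → 'T' (after the try/except). Output: ET

Answer: ET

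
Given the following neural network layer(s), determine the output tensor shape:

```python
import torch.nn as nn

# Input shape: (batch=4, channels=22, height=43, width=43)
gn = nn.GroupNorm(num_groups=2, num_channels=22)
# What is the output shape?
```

Input: (4, 22, 43, 43) -> Output: (4, 22, 43, 43)

Answer: (4, 22, 43, 43)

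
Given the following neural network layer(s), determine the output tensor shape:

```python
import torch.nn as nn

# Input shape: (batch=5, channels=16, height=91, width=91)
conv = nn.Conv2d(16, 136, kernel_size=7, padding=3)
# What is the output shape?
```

Input: (5, 16, 91, 91) -> Output: (5, 136, 91, 91)

Answer: (5, 136, 91, 91)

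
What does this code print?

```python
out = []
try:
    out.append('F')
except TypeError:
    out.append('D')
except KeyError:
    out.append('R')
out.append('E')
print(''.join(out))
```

Execution trace: 'F' (try body, no exception) → 'E' (after the try/except). Output: FE

Answer: FE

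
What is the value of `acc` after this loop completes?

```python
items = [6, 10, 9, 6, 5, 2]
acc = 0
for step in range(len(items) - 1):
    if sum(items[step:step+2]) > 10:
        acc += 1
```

Count windows with sum > 10
`acc` takes the values: 0 → 1 → 2 → 3 → 4

Answer: 4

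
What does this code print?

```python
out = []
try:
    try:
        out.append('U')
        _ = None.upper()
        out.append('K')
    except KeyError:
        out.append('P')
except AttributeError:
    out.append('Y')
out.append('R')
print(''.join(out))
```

Execution trace: 'U' (try body) → 'Y' (outer except AttributeError) → 'R' (after the try/except). Output: UYR

Answer: UYR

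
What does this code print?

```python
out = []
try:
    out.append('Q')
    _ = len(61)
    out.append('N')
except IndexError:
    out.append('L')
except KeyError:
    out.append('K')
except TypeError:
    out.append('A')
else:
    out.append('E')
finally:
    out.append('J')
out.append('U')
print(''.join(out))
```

Execution trace: 'Q' (try body) → 'A' (except TypeError) → 'J' (finally) → 'U' (after the try/except). Output: QAJU

Answer: QAJU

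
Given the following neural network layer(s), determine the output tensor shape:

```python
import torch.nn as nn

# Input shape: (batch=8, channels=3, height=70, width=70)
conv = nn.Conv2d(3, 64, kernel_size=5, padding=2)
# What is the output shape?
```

Input: (8, 3, 70, 70) -> Output: (8, 64, 70, 70)

Answer: (8, 64, 70, 70)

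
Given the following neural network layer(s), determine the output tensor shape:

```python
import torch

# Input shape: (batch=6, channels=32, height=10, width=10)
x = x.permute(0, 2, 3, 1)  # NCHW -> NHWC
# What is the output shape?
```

Input: (6, 32, 10, 10) -> Output: (6, 10, 10, 32)

Answer: (6, 10, 10, 32)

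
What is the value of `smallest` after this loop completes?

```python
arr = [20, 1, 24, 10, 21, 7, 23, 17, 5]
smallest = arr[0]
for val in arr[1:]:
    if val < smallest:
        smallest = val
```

Minimum of [20, 1, 24, 10, 21, 7, 23, 17, 5]
`smallest` takes the values: 20 → 1

Answer: 1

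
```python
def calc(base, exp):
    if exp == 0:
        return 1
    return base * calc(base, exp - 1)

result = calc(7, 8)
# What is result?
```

calc(7, 8) = 7 * 7 * 7 * 7 * 7 * 7 * 7 * 7 = 5764801

Answer: 5764801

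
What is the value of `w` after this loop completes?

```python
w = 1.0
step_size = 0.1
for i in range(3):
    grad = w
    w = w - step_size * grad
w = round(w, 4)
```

Gradient descent: w = 1.0 * (1 - 0.1)^3
`w` takes the values: 1.0 → 0.9 → 0.81 → 0.729

Answer: 0.729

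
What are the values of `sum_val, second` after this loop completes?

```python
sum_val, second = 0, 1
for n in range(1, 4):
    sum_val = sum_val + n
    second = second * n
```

Sum and factorial of 1 to 3
`sum_val, second` takes the values: (0, 1) → (1, 1) → (3, 1) → (3, 2) → (6, 2) → (6, 6)

Answer: 6, 6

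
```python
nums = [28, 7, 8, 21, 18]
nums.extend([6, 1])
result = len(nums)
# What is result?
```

Trace:
`nums = [28, 7, 8, 21, 18]` → nums = [28, 7, 8, 21, 18]
`nums.extend([6, 1])` → nums = [28, 7, 8, 21, 18, 6, 1]
`result = len(nums)` → result = 7
So result = 7

Answer: 7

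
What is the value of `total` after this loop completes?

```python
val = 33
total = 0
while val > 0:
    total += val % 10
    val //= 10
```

Sum digits of 33
`total` takes the values: 0 → 3 → 6

Answer: 6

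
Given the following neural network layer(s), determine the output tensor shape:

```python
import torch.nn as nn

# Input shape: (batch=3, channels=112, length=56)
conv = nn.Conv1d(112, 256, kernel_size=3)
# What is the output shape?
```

Input: (3, 112, 56) -> Output: (3, 256, 54)

Answer: (3, 256, 54)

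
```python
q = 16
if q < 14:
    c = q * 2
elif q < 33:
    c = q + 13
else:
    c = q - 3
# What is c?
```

Trace:
`q = 16` → q = 16
`if q < 14: ...` → q < 14 is False, q < 33 is True → c = 29
So c = 29

Answer: 29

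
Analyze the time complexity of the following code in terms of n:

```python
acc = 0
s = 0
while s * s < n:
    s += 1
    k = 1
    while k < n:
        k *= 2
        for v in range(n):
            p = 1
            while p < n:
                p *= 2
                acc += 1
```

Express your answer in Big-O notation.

Each loop level contributes: √n × log n × n × log n. Multiplying the contributions gives O(n√n log² n).

Answer: O(n√n log² n)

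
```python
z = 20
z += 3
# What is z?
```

Trace:
`z = 20` → z = 20
`z += 3` → z = 23
So z = 23

Answer: 23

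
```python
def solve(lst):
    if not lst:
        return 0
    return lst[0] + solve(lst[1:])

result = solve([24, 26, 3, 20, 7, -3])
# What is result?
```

24 + 26 + 3 + 20 + 7 + (-3) + 0 = 77

Answer: 77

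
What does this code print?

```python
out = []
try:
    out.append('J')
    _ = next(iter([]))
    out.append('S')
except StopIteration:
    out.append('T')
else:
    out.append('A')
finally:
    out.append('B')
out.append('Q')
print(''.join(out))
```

Execution trace: 'J' (try body) → 'T' (except StopIteration) → 'B' (finally) → 'Q' (after the try/except). Output: JTBQ

Answer: JTBQ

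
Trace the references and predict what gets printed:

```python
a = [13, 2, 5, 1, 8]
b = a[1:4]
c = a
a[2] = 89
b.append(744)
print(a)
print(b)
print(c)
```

Key concept: slice vs alias.
Step by step:
`a = [13, 2, 5, 1, 8]` → a = [13, 2, 5, 1, 8]
`b = a[1:4]` → b = [2, 5, 1]
`c = a` → c = [13, 2, 5, 1, 8] (same object as a)
`a[2] = 89` → a = [13, 2, 89, 1, 8] (same object as c); c = [13, 2, 89, 1, 8] (same object as a)
`b.append(744)` → b = [2, 5, 1, 744]
`print(a)` → prints [13, 2, 89, 1, 8]
`print(b)` → prints [2, 5, 1, 744]
`print(c)` → prints [13, 2, 89, 1, 8]

Answer:
[13, 2, 89, 1, 8]
[2, 5, 1, 744]
[13, 2, 89, 1, 8]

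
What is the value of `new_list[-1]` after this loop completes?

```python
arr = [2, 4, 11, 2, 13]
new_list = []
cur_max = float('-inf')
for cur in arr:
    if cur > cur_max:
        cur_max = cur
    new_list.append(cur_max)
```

Running max ends at 13
`new_list` takes the values: [] → [2] → [2, 4] → [2, 4, 11] → [2, 4, 11, 11] → [2, 4, 11, 11, 13]
So `new_list[-1]` = 13

Answer: 13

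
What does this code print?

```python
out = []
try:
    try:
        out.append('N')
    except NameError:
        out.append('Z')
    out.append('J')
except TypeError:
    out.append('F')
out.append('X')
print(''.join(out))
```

Execution trace: 'N' (inner try body, no exception) → 'J' (try body, no exception) → 'X' (after the try/except). Output: NJX

Answer: NJX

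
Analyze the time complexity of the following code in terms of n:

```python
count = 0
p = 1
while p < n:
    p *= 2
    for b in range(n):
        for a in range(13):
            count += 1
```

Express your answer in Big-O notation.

Each loop level contributes: log n × n × 1. Multiplying the contributions gives O(n log n).

Answer: O(n log n)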